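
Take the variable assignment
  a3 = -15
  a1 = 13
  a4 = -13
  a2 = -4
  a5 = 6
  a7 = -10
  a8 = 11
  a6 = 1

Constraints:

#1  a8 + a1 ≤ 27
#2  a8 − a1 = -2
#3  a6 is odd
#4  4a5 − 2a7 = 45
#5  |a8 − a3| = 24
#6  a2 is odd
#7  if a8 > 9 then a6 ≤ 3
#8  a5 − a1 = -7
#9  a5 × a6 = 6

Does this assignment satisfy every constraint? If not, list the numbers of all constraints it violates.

No — constraints 4, 5, and 6 are not satisfied.

#1 a8 + a1 = 11 + 13 = 24; 24 ≤ 27  yes
#2 a8 − a1 = 11 − 13 = -2  yes
#3 a6 = 1 is odd  yes
#4 4a5 − 2a7 = 4(6) − 2(-10) = 44, not 45  no
#5 |11 − (-15)| = 26, not 24  no
#6 a2 = -4 is even  no
#7 a8 = 11 > 9, so we need a6 ≤ 3; a6 = 1 ≤ 3  yes
#8 a5 − a1 = 6 − 13 = -7  yes
#9 a5 × a6 = 6 × 1 = 6  yes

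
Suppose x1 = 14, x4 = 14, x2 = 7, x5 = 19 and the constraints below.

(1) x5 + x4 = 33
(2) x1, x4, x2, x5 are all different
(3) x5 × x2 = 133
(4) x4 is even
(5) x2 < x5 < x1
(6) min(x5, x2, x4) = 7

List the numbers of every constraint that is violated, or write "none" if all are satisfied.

No — constraints 2, 5 are not satisfied.

(1) x5 + x4 = 19 + 14 = 33  ✓
(2) x1 = x4 = 14, not all different  ✗
(3) x5 × x2 = 19 × 7 = 133  ✓
(4) x4 = 14 is even  ✓
(5) values 7, 19, 14; x5 = 19 is not < x1 = 14  ✗
(6) min(19, 7, 14) = 7  ✓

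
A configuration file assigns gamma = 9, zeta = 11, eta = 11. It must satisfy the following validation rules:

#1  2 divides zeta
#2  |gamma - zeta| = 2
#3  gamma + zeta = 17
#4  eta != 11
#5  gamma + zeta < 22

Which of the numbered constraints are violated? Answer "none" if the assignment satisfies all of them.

#1 11 = 2*5 + 1, so 2 does not divide 11  false
#2 |9 - 11| = 2  true
#3 gamma + zeta = 9 + 11 = 20, not 17  false
#4 eta = 11, but 11 is required to differ  false
#5 gamma + zeta = 9 + 11 = 20; 20 < 22  true

Constraints 1, 3, 4 are violated.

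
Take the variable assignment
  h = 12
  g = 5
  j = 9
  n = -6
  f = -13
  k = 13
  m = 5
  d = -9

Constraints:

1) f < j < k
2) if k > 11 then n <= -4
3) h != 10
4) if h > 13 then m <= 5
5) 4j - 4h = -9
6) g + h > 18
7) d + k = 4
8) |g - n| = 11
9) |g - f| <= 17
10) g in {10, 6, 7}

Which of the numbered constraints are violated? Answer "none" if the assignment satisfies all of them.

1) values -13 < 9 < 13 — holds.
2) k = 13 > 11, so we need n ≤ -4; n = -6 ≤ -4 — holds.
3) h = 12, and 12 ≠ 10 — holds.
4) h = 12, not > 13; antecedent false, conditional vacuously true — holds.
5) 4j - 4h = 4(9) - 4(12) = -12, not -9 — fails.
6) g + h = 5 + 12 = 17; 17 ≤ 18, bound 18 not met — fails.
7) d + k = -9 + 13 = 4 — holds.
8) |5 - (-6)| = 11 — holds.
9) |5 - (-13)| = 18; 18 > 17, exceeds bound 17 — fails.
10) g = 5 is not in {10, 6, 7} — fails.

Constraints 5, 6, 9, and 10 do not hold.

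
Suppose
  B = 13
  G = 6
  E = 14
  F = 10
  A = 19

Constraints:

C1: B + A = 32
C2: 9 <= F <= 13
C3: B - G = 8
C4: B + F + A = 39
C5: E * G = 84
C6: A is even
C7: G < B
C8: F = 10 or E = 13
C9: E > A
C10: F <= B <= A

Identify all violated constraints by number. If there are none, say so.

Violated: 3, 4, 6, and 9.

C1: B + A = 13 + 19 = 32  yes
C2: F = 10 lies in [9, 13]  yes
C3: B - G = 13 - 6 = 7, not 8  no
C4: B + F + A = 13 + 10 + 19 = 42, not 39  no
C5: E * G = 14 * 6 = 84  yes
C6: A = 19 is odd  no
C7: G = 6, B = 13; 6 < 13  yes
C8: F = 10 = 10 (first disjunct)  yes
C9: E = 14, A = 19; 14 ≤ 19 (want >)  no
C10: values 10 <= 13 <= 19  yes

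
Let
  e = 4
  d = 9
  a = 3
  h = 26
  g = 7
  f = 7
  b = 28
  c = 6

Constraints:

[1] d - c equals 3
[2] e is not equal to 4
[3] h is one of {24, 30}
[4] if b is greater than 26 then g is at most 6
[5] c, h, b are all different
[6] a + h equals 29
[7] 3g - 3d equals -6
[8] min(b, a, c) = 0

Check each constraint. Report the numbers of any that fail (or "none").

[1] d - c = 9 - 6 = 3 — holds.
[2] e = 4, but 4 is required to differ — does not hold.
[3] h = 26 is not in {24, 30} — does not hold.
[4] b = 28 > 26, so we need g ≤ 6; but g = 7 > 6 — does not hold.
[5] values 6, 26, 28 are pairwise distinct — holds.
[6] a + h = 3 + 26 = 29 — holds.
[7] 3g - 3d = 3(7) - 3(9) = -6 — holds.
[8] min(28, 3, 6) = 3, not 0 — does not hold.

The assignment fails constraints 2, 3, 4, and 8.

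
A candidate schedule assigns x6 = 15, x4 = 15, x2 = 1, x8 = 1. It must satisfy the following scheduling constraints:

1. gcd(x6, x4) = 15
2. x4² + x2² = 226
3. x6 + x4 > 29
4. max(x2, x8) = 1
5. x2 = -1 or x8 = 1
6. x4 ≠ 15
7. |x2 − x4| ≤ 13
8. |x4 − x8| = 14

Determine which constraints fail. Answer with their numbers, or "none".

The assignment fails constraints 6 and 7.

1. gcd(15, 15) = 15 — holds.
2. x4² + x2² = 15² + 1² = 225 + 1 = 226 — holds.
3. x6 + x4 = 15 + 15 = 30; 30 > 29 — holds.
4. max(1, 1) = 1 — holds.
5. x2 = 1 ≠ -1, but x8 = 1 = 1 (second disjunct) — holds.
6. x4 = 15, but 15 is required to differ — fails.
7. |1 − 15| = 14; 14 > 13, exceeds bound 13 — fails.
8. |15 − 1| = 14 — holds.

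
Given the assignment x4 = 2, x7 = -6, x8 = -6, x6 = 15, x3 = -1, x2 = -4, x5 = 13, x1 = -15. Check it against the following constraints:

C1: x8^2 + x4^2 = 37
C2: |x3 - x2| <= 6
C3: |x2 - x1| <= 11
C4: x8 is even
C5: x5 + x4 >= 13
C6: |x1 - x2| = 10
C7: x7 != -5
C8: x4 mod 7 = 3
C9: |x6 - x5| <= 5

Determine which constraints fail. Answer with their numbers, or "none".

The assignment fails constraints 1, 6, 8.

C1: x8^2 + x4^2 = (-6)^2 + 2^2 = 36 + 4 = 40, not 37  FAIL
C2: |-1 - (-4)| = 3; 3 ≤ 6  OK
C3: |-4 - (-15)| = 11; 11 ≤ 11  OK
C4: x8 = -6 is even  OK
C5: x5 + x4 = 13 + 2 = 15; 15 ≥ 13  OK
C6: |-15 - (-4)| = 11, not 10  FAIL
C7: x7 = -6, and -6 ≠ -5  OK
C8: 2 mod 7 = 2, not 3  FAIL
C9: |15 - 13| = 2; 2 ≤ 5  OK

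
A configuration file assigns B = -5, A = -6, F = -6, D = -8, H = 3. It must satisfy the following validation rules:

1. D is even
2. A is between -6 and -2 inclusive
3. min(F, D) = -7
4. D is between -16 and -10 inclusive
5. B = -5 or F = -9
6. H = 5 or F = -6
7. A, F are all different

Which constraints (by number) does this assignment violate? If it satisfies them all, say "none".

1. D = -8 is even — holds.
2. A = -6 lies in [-6, -2] — holds.
3. min(-6, -8) = -8, not -7 — fails.
4. D = -8 is outside [-16, -10] — fails.
5. B = -5 = -5 (first disjunct) — holds.
6. H = 3 ≠ 5, but F = -6 = -6 (second disjunct) — holds.
7. A = F = -6, not all different — fails.

Constraints 3, 4, 7 do not hold.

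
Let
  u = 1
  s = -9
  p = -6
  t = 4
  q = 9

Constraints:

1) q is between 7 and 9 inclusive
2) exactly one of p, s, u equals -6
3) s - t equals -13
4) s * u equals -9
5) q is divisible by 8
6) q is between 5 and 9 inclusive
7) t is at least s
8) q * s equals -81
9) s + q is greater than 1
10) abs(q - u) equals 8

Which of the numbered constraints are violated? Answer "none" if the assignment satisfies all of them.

The assignment fails constraints 5 and 9.

1) q = 9 lies in [7, 9] — satisfied.
2) p=-6, s=-9, u=1; 1 of them equals -6 — satisfied.
3) s - t = -9 - 4 = -13 — satisfied.
4) s * u = -9 * 1 = -9 — satisfied.
5) 9 = 8*1 + 1, so 8 does not divide 9 — violated.
6) q = 9 lies in [5, 9] — satisfied.
7) t = 4, s = -9; 4 ≥ -9 — satisfied.
8) q * s = 9 * (-9) = -81 — satisfied.
9) s + q = -9 + 9 = 0; 0 ≤ 1, bound 1 not met — violated.
10) abs(9 - 1) = 8 — satisfied.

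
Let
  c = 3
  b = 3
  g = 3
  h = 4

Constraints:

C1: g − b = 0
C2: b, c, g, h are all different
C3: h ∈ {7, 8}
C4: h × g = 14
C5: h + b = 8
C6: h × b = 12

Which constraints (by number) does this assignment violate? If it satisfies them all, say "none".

Constraints 2, 3, 4, and 5 are violated.

C1: g − b = 3 − 3 = 0  ✓
C2: b = c = 3, not all different  ✗
C3: h = 4 is not in {7, 8}  ✗
C4: h × g = 4 × 3 = 12, not 14  ✗
C5: h + b = 4 + 3 = 7, not 8  ✗
C6: h × b = 4 × 3 = 12  ✓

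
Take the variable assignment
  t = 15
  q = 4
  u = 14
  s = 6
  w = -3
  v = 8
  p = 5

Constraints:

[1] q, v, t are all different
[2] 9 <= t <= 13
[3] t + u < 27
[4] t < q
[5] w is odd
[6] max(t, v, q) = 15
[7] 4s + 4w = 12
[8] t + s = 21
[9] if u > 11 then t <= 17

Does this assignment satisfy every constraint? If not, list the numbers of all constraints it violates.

[1] values 4, 8, 15 are pairwise distinct  OK
[2] t = 15 is outside [9, 13]  FAIL
[3] t + u = 15 + 14 = 29; 29 ≥ 27, bound 27 not met  FAIL
[4] t = 15, q = 4; 15 ≥ 4 (want <)  FAIL
[5] w = -3 is odd  OK
[6] max(15, 8, 4) = 15  OK
[7] 4s + 4w = 4(6) + 4(-3) = 12  OK
[8] t + s = 15 + 6 = 21  OK
[9] u = 14 > 11, so we need t ≤ 17; t = 15 ≤ 17  OK

Violated: 2, 3, 4.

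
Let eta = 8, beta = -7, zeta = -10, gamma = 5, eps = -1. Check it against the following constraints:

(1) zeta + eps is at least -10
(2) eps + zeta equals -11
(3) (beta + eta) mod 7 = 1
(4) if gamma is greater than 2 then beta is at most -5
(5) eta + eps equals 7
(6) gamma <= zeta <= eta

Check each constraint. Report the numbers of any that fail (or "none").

(1) zeta + eps = -10 + (-1) = -11; -11 < -10, bound -10 not met — violated.
(2) eps + zeta = -1 + (-10) = -11 — OK.
(3) beta + eta = 1; 1 mod 7 = 1 — OK.
(4) gamma = 5 > 2, so we need beta ≤ -5; beta = -7 ≤ -5 — OK.
(5) eta + eps = 8 + (-1) = 7 — OK.
(6) values 5, -10, 8; gamma = 5 is not <= zeta = -10 — violated.

Violated: 1, 6.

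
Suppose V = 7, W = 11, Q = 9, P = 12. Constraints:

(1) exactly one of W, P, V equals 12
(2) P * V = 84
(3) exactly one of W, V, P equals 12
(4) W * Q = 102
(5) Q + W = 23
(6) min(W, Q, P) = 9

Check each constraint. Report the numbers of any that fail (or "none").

(1) W=11, P=12, V=7; 1 of them equals 12 — holds.
(2) P * V = 12 * 7 = 84 — holds.
(3) W=11, V=7, P=12; 1 of them equals 12 — holds.
(4) W * Q = 11 * 9 = 99, not 102 — does not hold.
(5) Q + W = 9 + 11 = 20, not 23 — does not hold.
(6) min(11, 9, 12) = 9 — holds.

No — constraints 4 and 5 are not satisfied.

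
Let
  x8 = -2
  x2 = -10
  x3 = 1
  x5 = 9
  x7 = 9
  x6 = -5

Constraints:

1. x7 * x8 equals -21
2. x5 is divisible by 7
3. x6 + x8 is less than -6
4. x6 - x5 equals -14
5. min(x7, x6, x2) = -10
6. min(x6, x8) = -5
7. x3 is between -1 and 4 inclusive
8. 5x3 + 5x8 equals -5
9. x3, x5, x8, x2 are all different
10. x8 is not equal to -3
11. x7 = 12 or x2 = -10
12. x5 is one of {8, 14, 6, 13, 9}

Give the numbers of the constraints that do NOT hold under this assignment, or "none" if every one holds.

The assignment fails constraints 1 and 2.

1. x7 * x8 = 9 * (-2) = -18, not -21 — fails.
2. 9 = 7*1 + 2, so 7 does not divide 9 — fails.
3. x6 + x8 = -5 + (-2) = -7; -7 < -6 — holds.
4. x6 - x5 = -5 - 9 = -14 — holds.
5. min(9, -5, -10) = -10 — holds.
6. min(-5, -2) = -5 — holds.
7. x3 = 1 lies in [-1, 4] — holds.
8. 5x3 + 5x8 = 5(1) + 5(-2) = -5 — holds.
9. values 1, 9, -2, -10 are pairwise distinct — holds.
10. x8 = -2, and -2 ≠ -3 — holds.
11. x7 = 9 ≠ 12, but x2 = -10 = -10 (second disjunct) — holds.
12. x5 = 9 is in {8, 14, 6, 13, 9} — holds.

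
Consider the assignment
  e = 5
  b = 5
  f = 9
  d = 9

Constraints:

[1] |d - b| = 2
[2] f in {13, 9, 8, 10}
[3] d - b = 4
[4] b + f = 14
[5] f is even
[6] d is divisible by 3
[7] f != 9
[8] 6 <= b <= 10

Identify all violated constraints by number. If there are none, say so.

[1] |9 - 5| = 4, not 2  false
[2] f = 9 is in {13, 9, 8, 10}  true
[3] d - b = 9 - 5 = 4  true
[4] b + f = 5 + 9 = 14  true
[5] f = 9 is odd  false
[6] 9 / 3 = 3, so 3 divides 9  true
[7] f = 9, but 9 is required to differ  false
[8] b = 5 is outside [6, 10]  false

Constraints 1, 5, 7, 8 are violated.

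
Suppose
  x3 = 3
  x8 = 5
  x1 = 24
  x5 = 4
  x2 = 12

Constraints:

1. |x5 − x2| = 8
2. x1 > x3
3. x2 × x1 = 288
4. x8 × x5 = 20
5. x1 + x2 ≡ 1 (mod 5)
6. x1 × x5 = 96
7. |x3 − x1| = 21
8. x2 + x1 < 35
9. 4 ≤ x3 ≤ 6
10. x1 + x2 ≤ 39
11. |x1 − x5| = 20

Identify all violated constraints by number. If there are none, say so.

1. |4 − 12| = 8 — satisfied.
2. x1 = 24, x3 = 3; 24 > 3 — satisfied.
3. x2 × x1 = 12 × 24 = 288 — satisfied.
4. x8 × x5 = 5 × 4 = 20 — satisfied.
5. x1 + x2 = 36; 36 mod 5 = 1 — satisfied.
6. x1 × x5 = 24 × 4 = 96 — satisfied.
7. |3 − 24| = 21 — satisfied.
8. x2 + x1 = 12 + 24 = 36; 36 ≥ 35, bound 35 not met — violated.
9. x3 = 3 is outside [4, 6] — violated.
10. x1 + x2 = 24 + 12 = 36; 36 ≤ 39 — satisfied.
11. |24 − 4| = 20 — satisfied.

Constraints 8 and 9 are violated.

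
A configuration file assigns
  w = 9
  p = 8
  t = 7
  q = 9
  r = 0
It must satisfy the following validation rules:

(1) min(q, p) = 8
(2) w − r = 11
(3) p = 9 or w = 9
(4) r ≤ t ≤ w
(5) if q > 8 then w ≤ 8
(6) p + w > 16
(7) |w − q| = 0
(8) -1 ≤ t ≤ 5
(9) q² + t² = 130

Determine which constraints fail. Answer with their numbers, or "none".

(1) min(9, 8) = 8 — satisfied.
(2) w − r = 9 − 0 = 9, not 11 — violated.
(3) p = 8 ≠ 9, but w = 9 = 9 (second disjunct) — satisfied.
(4) values 0 ≤ 7 ≤ 9 — satisfied.
(5) q = 9 > 8, so we need w ≤ 8; but w = 9 > 8 — violated.
(6) p + w = 8 + 9 = 17; 17 > 16 — satisfied.
(7) |9 − 9| = 0 — satisfied.
(8) t = 7 is outside [-1, 5] — violated.
(9) q² + t² = 9² + 7² = 81 + 49 = 130 — satisfied.

The assignment fails constraints 2, 5, 8.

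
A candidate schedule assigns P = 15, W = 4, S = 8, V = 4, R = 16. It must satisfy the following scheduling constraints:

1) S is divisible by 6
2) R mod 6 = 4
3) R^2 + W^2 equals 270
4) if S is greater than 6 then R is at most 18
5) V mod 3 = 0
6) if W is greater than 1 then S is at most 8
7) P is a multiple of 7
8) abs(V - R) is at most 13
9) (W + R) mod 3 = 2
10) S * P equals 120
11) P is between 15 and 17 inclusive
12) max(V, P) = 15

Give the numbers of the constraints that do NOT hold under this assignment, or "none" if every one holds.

Violated: 1, 3, 5, and 7.

1) 8 = 6*1 + 2, so 6 does not divide 8  fails
2) 16 mod 6 = 4  holds
3) R^2 + W^2 = 16^2 + 4^2 = 256 + 16 = 272, not 270  fails
4) S = 8 > 6, so we need R ≤ 18; R = 16 ≤ 18  holds
5) 4 mod 3 = 1, not 0  fails
6) W = 4 > 1, so we need S ≤ 8; S = 8 ≤ 8  holds
7) 15 = 7*2 + 1, so 7 does not divide 15  fails
8) abs(4 - 16) = 12; 12 ≤ 13  holds
9) W + R = 20; 20 mod 3 = 2  holds
10) S * P = 8 * 15 = 120  holds
11) P = 15 lies in [15, 17]  holds
12) max(4, 15) = 15  holds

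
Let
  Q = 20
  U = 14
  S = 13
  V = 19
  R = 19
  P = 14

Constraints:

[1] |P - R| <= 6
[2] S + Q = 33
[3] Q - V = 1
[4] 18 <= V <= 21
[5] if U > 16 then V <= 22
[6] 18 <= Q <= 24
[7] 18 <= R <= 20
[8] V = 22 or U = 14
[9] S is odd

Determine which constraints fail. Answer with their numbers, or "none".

No violations.

[1] |14 - 19| = 5; 5 ≤ 6 — satisfied.
[2] S + Q = 13 + 20 = 33 — satisfied.
[3] Q - V = 20 - 19 = 1 — satisfied.
[4] V = 19 lies in [18, 21] — satisfied.
[5] U = 14, not > 16; antecedent false, conditional vacuously true — satisfied.
[6] Q = 20 lies in [18, 24] — satisfied.
[7] R = 19 lies in [18, 20] — satisfied.
[8] V = 19 ≠ 22, but U = 14 = 14 (second disjunct) — satisfied.
[9] S = 13 is odd — satisfied.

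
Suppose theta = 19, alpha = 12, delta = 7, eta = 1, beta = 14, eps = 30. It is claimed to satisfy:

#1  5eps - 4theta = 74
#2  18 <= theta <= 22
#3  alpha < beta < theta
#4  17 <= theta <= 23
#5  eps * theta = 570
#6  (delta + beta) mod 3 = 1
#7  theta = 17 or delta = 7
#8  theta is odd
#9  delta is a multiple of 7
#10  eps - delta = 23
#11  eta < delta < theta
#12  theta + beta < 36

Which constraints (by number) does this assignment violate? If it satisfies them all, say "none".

#1 5eps - 4theta = 5(30) - 4(19) = 74 — satisfied.
#2 theta = 19 lies in [18, 22] — satisfied.
#3 values 12 < 14 < 19 — satisfied.
#4 theta = 19 lies in [17, 23] — satisfied.
#5 eps * theta = 30 * 19 = 570 — satisfied.
#6 delta + beta = 21; 21 mod 3 = 0, not 1 — violated.
#7 theta = 19 ≠ 17, but delta = 7 = 7 (second disjunct) — satisfied.
#8 theta = 19 is odd — satisfied.
#9 7 / 7 = 1, so 7 divides 7 — satisfied.
#10 eps - delta = 30 - 7 = 23 — satisfied.
#11 values 1 < 7 < 19 — satisfied.
#12 theta + beta = 19 + 14 = 33; 33 < 36 — satisfied.

Violated: 6.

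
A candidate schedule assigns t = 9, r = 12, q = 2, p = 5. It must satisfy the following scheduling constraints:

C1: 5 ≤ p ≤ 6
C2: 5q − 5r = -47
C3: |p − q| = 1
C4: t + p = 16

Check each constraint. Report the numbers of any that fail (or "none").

No — constraints 2, 3, and 4 are not satisfied.

C1: p = 5 lies in [5, 6] — holds.
C2: 5q − 5r = 5(2) − 5(12) = -50, not -47 — does not hold.
C3: |5 − 2| = 3, not 1 — does not hold.
C4: t + p = 9 + 5 = 14, not 16 — does not hold.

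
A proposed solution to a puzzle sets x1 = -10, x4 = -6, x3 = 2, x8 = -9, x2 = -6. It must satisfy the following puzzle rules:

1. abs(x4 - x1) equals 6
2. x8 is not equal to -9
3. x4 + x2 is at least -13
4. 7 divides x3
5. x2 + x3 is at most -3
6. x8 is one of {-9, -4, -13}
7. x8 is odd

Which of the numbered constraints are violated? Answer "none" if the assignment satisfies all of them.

1. abs(-6 - (-10)) = 4, not 6 — fails.
2. x8 = -9, but -9 is required to differ — fails.
3. x4 + x2 = -6 + (-6) = -12; -12 ≥ -13 — holds.
4. 2 = 7*0 + 2, so 7 does not divide 2 — fails.
5. x2 + x3 = -6 + 2 = -4; -4 ≤ -3 — holds.
6. x8 = -9 is in {-9, -4, -13} — holds.
7. x8 = -9 is odd — holds.

No — constraints 1, 2, 4 are not satisfied.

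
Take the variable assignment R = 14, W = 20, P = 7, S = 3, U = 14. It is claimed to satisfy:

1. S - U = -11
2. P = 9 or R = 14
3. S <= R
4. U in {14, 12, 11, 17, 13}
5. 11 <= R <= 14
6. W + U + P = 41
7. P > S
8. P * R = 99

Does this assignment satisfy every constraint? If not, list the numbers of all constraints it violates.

Violated: 8.

1. S - U = 3 - 14 = -11  true
2. P = 7 ≠ 9, but R = 14 = 14 (second disjunct)  true
3. S = 3, R = 14; 3 ≤ 14  true
4. U = 14 is in {14, 12, 11, 17, 13}  true
5. R = 14 lies in [11, 14]  true
6. W + U + P = 20 + 14 + 7 = 41  true
7. P = 7, S = 3; 7 > 3  true
8. P * R = 7 * 14 = 98, not 99  false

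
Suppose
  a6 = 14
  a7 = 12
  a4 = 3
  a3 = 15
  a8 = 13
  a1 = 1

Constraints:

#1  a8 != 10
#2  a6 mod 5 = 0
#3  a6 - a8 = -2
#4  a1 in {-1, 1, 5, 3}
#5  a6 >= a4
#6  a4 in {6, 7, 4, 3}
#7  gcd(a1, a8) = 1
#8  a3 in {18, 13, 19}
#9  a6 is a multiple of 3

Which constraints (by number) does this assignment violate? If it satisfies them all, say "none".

#1 a8 = 13, and 13 ≠ 10  ✓
#2 14 mod 5 = 4, not 0  ✗
#3 a6 - a8 = 14 - 13 = 1, not -2  ✗
#4 a1 = 1 is in {-1, 1, 5, 3}  ✓
#5 a6 = 14, a4 = 3; 14 ≥ 3  ✓
#6 a4 = 3 is in {6, 7, 4, 3}  ✓
#7 gcd(1, 13) = 1  ✓
#8 a3 = 15 is not in {18, 13, 19}  ✗
#9 14 = 3*4 + 2, so 3 does not divide 14  ✗

Violated: 2, 3, 8, 9.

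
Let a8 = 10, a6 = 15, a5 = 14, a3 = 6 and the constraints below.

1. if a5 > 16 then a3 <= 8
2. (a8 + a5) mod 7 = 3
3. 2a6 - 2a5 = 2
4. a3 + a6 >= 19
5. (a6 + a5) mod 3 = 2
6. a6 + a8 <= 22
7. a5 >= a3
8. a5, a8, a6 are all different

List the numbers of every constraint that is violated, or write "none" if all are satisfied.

1. a5 = 14, not > 16; antecedent false, conditional vacuously true  ✓
2. a8 + a5 = 24; 24 mod 7 = 3  ✓
3. 2a6 - 2a5 = 2(15) - 2(14) = 2  ✓
4. a3 + a6 = 6 + 15 = 21; 21 ≥ 19  ✓
5. a6 + a5 = 29; 29 mod 3 = 2  ✓
6. a6 + a8 = 15 + 10 = 25; 25 > 22, bound 22 not met  ✗
7. a5 = 14, a3 = 6; 14 ≥ 6  ✓
8. values 14, 10, 15 are pairwise distinct  ✓

No — constraint 6 is not satisfied.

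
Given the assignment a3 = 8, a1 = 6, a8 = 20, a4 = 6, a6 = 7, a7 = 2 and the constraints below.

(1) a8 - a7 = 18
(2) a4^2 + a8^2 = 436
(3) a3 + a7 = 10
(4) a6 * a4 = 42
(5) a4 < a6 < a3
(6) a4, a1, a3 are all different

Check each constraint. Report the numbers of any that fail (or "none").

(1) a8 - a7 = 20 - 2 = 18 — satisfied.
(2) a4^2 + a8^2 = 6^2 + 20^2 = 36 + 400 = 436 — satisfied.
(3) a3 + a7 = 8 + 2 = 10 — satisfied.
(4) a6 * a4 = 7 * 6 = 42 — satisfied.
(5) values 6 < 7 < 8 — satisfied.
(6) a4 = a1 = 6, not all different — violated.

The assignment fails constraint 6.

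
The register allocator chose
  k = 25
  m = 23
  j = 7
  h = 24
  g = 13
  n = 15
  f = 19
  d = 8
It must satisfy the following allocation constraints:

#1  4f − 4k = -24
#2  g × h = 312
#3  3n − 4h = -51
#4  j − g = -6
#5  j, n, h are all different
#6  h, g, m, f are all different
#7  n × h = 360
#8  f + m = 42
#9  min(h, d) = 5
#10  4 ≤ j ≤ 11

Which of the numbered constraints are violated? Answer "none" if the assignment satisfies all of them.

#1 4f − 4k = 4(19) − 4(25) = -24 — holds.
#2 g × h = 13 × 24 = 312 — holds.
#3 3n − 4h = 3(15) − 4(24) = -51 — holds.
#4 j − g = 7 − 13 = -6 — holds.
#5 values 7, 15, 24 are pairwise distinct — holds.
#6 values 24, 13, 23, 19 are pairwise distinct — holds.
#7 n × h = 15 × 24 = 360 — holds.
#8 f + m = 19 + 23 = 42 — holds.
#9 min(24, 8) = 8, not 5 — fails.
#10 j = 7 lies in [4, 11] — holds.

No — constraint 9 is not satisfied.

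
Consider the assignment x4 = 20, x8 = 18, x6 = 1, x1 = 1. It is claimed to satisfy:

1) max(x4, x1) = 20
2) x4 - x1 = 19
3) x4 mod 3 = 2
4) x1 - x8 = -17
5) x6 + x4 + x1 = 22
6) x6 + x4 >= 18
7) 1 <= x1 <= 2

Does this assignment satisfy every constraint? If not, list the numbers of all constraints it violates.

1) max(20, 1) = 20  ✔
2) x4 - x1 = 20 - 1 = 19  ✔
3) 20 mod 3 = 2  ✔
4) x1 - x8 = 1 - 18 = -17  ✔
5) x6 + x4 + x1 = 1 + 20 + 1 = 22  ✔
6) x6 + x4 = 1 + 20 = 21; 21 ≥ 18  ✔
7) x1 = 1 lies in [1, 2]  ✔

The assignment satisfies every constraint.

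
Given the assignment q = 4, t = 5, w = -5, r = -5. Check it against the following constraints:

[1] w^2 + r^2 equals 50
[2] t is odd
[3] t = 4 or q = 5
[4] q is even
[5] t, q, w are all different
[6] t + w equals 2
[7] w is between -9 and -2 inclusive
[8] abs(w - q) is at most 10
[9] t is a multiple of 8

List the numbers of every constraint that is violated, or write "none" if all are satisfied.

[1] w^2 + r^2 = (-5)^2 + (-5)^2 = 25 + 25 = 50 — satisfied.
[2] t = 5 is odd — satisfied.
[3] t = 5 ≠ 4 and q = 4 ≠ 5; both disjuncts false — violated.
[4] q = 4 is even — satisfied.
[5] values 5, 4, -5 are pairwise distinct — satisfied.
[6] t + w = 5 + (-5) = 0, not 2 — violated.
[7] w = -5 lies in [-9, -2] — satisfied.
[8] abs(-5 - 4) = 9; 9 ≤ 10 — satisfied.
[9] 5 = 8*0 + 5, so 8 does not divide 5 — violated.

The assignment fails constraints 3, 6, 9.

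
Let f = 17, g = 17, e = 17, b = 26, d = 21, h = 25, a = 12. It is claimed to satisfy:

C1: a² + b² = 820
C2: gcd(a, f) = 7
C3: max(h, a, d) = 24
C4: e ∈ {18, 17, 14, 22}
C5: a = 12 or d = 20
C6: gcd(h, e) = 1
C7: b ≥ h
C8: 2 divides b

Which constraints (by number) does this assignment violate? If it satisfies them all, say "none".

The assignment fails constraints 2 and 3.

C1: a² + b² = 12² + 26² = 144 + 676 = 820 — holds.
C2: gcd(12, 17) = 1, not 7 — fails.
C3: max(25, 12, 21) = 25, not 24 — fails.
C4: e = 17 is in {18, 17, 14, 22} — holds.
C5: a = 12 = 12 (first disjunct) — holds.
C6: gcd(25, 17) = 1 — holds.
C7: b = 26, h = 25; 26 ≥ 25 — holds.
C8: 26 / 2 = 13, so 2 divides 26 — holds.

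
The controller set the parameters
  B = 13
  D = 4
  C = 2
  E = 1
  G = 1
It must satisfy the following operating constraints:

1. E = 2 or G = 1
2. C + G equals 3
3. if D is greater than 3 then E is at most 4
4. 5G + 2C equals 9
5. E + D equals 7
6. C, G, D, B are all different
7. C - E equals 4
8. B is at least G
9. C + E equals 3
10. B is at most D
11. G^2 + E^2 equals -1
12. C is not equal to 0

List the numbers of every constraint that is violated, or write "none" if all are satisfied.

Constraints 5, 7, 10, and 11 are violated.

1. E = 1 ≠ 2, but G = 1 = 1 (second disjunct)  OK
2. C + G = 2 + 1 = 3  OK
3. D = 4 > 3, so we need E ≤ 4; E = 1 ≤ 4  OK
4. 5G + 2C = 5(1) + 2(2) = 9  OK
5. E + D = 1 + 4 = 5, not 7  FAIL
6. values 2, 1, 4, 13 are pairwise distinct  OK
7. C - E = 2 - 1 = 1, not 4  FAIL
8. B = 13, G = 1; 13 ≥ 1  OK
9. C + E = 2 + 1 = 3  OK
10. B = 13, D = 4; 13 > 4 (want ≤)  FAIL
11. G^2 + E^2 = 1^2 + 1^2 = 1 + 1 = 2, not -1  FAIL
12. C = 2, and 2 ≠ 0  OK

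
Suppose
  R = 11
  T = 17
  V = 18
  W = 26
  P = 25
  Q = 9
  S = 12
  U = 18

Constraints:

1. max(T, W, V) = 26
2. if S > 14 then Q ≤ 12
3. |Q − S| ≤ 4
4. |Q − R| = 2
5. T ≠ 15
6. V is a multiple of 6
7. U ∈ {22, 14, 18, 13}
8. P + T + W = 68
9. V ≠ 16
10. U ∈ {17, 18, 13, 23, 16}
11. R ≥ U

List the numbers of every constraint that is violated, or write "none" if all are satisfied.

The assignment fails constraint 11.

1. max(17, 26, 18) = 26  ✔
2. S = 12, not > 14; antecedent false, conditional vacuously true  ✔
3. |9 − 12| = 3; 3 ≤ 4  ✔
4. |9 − 11| = 2  ✔
5. T = 17, and 17 ≠ 15  ✔
6. 18 / 6 = 3, so 6 divides 18  ✔
7. U = 18 is in {22, 14, 18, 13}  ✔
8. P + T + W = 25 + 17 + 26 = 68  ✔
9. V = 18, and 18 ≠ 16  ✔
10. U = 18 is in {17, 18, 13, 23, 16}  ✔
11. R = 11, U = 18; 11 < 18 (want ≥)  ✘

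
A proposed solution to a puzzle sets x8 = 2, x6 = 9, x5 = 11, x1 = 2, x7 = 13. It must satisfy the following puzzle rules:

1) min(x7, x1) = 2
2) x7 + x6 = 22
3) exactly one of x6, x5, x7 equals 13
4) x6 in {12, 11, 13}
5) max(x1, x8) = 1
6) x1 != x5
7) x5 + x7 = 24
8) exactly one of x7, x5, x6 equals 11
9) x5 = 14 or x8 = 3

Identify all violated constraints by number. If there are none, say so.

1) min(13, 2) = 2 — satisfied.
2) x7 + x6 = 13 + 9 = 22 — satisfied.
3) x6=9, x5=11, x7=13; 1 of them equals 13 — satisfied.
4) x6 = 9 is not in {12, 11, 13} — violated.
5) max(2, 2) = 2, not 1 — violated.
6) x1 = 2, x5 = 11; distinct — satisfied.
7) x5 + x7 = 11 + 13 = 24 — satisfied.
8) x7=13, x5=11, x6=9; 1 of them equals 11 — satisfied.
9) x5 = 11 ≠ 14 and x8 = 2 ≠ 3; both disjuncts false — violated.

Constraints 4, 5, and 9 do not hold.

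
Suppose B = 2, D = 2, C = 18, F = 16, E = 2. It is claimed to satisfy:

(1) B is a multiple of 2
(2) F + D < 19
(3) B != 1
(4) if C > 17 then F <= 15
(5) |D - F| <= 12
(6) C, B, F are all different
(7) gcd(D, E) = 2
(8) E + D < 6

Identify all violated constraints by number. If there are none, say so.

(1) 2 / 2 = 1, so 2 divides 2 — satisfied.
(2) F + D = 16 + 2 = 18; 18 < 19 — satisfied.
(3) B = 2, and 2 ≠ 1 — satisfied.
(4) C = 18 > 17, so we need F ≤ 15; but F = 16 > 15 — violated.
(5) |2 - 16| = 14; 14 > 12, exceeds bound 12 — violated.
(6) values 18, 2, 16 are pairwise distinct — satisfied.
(7) gcd(2, 2) = 2 — satisfied.
(8) E + D = 2 + 2 = 4; 4 < 6 — satisfied.

Constraints 4 and 5 do not hold.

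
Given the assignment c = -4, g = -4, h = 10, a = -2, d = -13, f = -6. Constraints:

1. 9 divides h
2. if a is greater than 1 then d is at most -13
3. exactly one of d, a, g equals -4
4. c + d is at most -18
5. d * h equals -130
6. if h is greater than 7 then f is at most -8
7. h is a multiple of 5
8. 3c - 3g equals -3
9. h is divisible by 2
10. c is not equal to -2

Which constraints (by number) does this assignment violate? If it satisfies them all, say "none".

Violated: 1, 4, 6, and 8.

1. 10 = 9*1 + 1, so 9 does not divide 10 — violated.
2. a = -2, not > 1; antecedent false, conditional vacuously true — OK.
3. d=-13, a=-2, g=-4; 1 of them equals -4 — OK.
4. c + d = -4 + (-13) = -17; -17 > -18, bound -18 not met — violated.
5. d * h = -13 * 10 = -130 — OK.
6. h = 10 > 7, so we need f ≤ -8; but f = -6 > -8 — violated.
7. 10 / 5 = 2, so 5 divides 10 — OK.
8. 3c - 3g = 3(-4) - 3(-4) = 0, not -3 — violated.
9. 10 / 2 = 5, so 2 divides 10 — OK.
10. c = -4, and -4 ≠ -2 — OK.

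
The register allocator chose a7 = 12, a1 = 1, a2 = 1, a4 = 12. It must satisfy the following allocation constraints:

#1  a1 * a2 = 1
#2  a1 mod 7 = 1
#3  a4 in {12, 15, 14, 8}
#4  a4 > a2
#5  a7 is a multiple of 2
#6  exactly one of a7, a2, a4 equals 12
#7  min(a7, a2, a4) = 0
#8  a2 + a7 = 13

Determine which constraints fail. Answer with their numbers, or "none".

#1 a1 * a2 = 1 * 1 = 1  yes
#2 1 mod 7 = 1  yes
#3 a4 = 12 is in {12, 15, 14, 8}  yes
#4 a4 = 12, a2 = 1; 12 > 1  yes
#5 12 / 2 = 6, so 2 divides 12  yes
#6 a7=12, a2=1, a4=12; 2 of them equal 12, not exactly one  no
#7 min(12, 1, 12) = 1, not 0  no
#8 a2 + a7 = 1 + 12 = 13  yes

The assignment fails constraints 6, 7.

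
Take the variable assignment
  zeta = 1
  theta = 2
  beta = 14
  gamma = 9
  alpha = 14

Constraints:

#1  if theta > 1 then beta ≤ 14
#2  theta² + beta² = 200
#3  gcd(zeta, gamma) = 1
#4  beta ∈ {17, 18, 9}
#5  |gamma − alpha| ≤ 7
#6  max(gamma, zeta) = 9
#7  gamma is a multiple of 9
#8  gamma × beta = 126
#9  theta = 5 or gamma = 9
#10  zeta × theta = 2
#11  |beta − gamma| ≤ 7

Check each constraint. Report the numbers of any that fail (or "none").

Constraint 4 is violated.

#1 theta = 2 > 1, so we need beta ≤ 14; beta = 14 ≤ 14  yes
#2 theta² + beta² = 2² + 14² = 4 + 196 = 200  yes
#3 gcd(1, 9) = 1  yes
#4 beta = 14 is not in {17, 18, 9}  no
#5 |9 − 14| = 5; 5 ≤ 7  yes
#6 max(9, 1) = 9  yes
#7 9 / 9 = 1, so 9 divides 9  yes
#8 gamma × beta = 9 × 14 = 126  yes
#9 theta = 2 ≠ 5, but gamma = 9 = 9 (second disjunct)  yes
#10 zeta × theta = 1 × 2 = 2  yes
#11 |14 − 9| = 5; 5 ≤ 7  yes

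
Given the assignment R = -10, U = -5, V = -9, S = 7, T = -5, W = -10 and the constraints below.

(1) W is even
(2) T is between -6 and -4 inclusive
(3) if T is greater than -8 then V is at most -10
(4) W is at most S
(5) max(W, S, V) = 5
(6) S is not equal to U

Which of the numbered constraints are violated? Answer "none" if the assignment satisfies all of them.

The assignment fails constraints 3 and 5.

(1) W = -10 is even  ✔
(2) T = -5 lies in [-6, -4]  ✔
(3) T = -5 > -8, so we need V ≤ -10; but V = -9 > -10  ✘
(4) W = -10, S = 7; -10 ≤ 7  ✔
(5) max(-10, 7, -9) = 7, not 5  ✘
(6) S = 7, U = -5; distinct  ✔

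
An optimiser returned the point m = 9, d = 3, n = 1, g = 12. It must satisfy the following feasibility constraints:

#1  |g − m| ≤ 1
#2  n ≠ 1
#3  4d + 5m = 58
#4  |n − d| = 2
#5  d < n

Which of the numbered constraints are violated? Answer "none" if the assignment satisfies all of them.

Violated: 1, 2, 3, and 5.

#1 |12 − 9| = 3; 3 > 1, exceeds bound 1 — violated.
#2 n = 1, but 1 is required to differ — violated.
#3 4d + 5m = 4(3) + 5(9) = 57, not 58 — violated.
#4 |1 − 3| = 2 — satisfied.
#5 d = 3, n = 1; 3 ≥ 1 (want <) — violated.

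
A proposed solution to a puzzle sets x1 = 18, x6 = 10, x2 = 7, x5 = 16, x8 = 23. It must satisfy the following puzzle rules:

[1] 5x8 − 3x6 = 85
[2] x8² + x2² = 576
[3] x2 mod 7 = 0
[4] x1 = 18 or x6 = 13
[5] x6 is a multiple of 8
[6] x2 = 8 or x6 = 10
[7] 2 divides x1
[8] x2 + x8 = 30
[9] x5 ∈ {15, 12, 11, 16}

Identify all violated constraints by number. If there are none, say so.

The assignment fails constraints 2 and 5.

[1] 5x8 − 3x6 = 5(23) − 3(10) = 85  OK
[2] x8² + x2² = 23² + 7² = 529 + 49 = 578, not 576  FAIL
[3] 7 mod 7 = 0  OK
[4] x1 = 18 = 18 (first disjunct)  OK
[5] 10 = 8×1 + 2, so 8 does not divide 10  FAIL
[6] x2 = 7 ≠ 8, but x6 = 10 = 10 (second disjunct)  OK
[7] 18 / 2 = 9, so 2 divides 18  OK
[8] x2 + x8 = 7 + 23 = 30  OK
[9] x5 = 16 is in {15, 12, 11, 16}  OK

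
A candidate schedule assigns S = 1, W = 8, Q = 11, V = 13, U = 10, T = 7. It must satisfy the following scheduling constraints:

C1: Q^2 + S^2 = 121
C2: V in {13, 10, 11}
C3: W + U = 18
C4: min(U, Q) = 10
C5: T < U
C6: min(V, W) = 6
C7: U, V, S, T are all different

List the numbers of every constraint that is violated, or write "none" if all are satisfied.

C1: Q^2 + S^2 = 11^2 + 1^2 = 121 + 1 = 122, not 121 — does not hold.
C2: V = 13 is in {13, 10, 11} — holds.
C3: W + U = 8 + 10 = 18 — holds.
C4: min(10, 11) = 10 — holds.
C5: T = 7, U = 10; 7 < 10 — holds.
C6: min(13, 8) = 8, not 6 — does not hold.
C7: values 10, 13, 1, 7 are pairwise distinct — holds.

No — constraints 1, 6 are not satisfied.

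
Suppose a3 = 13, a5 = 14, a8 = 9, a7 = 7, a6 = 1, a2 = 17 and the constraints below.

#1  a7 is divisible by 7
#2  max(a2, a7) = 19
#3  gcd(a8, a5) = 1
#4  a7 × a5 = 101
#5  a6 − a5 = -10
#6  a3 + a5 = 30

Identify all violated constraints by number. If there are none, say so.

#1 7 / 7 = 1, so 7 divides 7 — satisfied.
#2 max(17, 7) = 17, not 19 — violated.
#3 gcd(9, 14) = 1 — satisfied.
#4 a7 × a5 = 7 × 14 = 98, not 101 — violated.
#5 a6 − a5 = 1 − 14 = -13, not -10 — violated.
#6 a3 + a5 = 13 + 14 = 27, not 30 — violated.

No — constraints 2, 4, 5, and 6 are not satisfied.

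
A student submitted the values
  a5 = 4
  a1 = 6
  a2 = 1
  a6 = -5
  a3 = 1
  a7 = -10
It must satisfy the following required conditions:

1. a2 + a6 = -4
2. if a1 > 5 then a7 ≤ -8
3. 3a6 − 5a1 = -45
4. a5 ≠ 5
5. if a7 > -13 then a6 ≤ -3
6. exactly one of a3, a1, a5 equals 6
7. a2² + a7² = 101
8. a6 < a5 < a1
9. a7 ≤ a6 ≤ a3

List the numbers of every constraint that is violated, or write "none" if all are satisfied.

1. a2 + a6 = 1 + (-5) = -4 — OK.
2. a1 = 6 > 5, so we need a7 ≤ -8; a7 = -10 ≤ -8 — OK.
3. 3a6 − 5a1 = 3(-5) − 5(6) = -45 — OK.
4. a5 = 4, and 4 ≠ 5 — OK.
5. a7 = -10 > -13, so we need a6 ≤ -3; a6 = -5 ≤ -3 — OK.
6. a3=1, a1=6, a5=4; 1 of them equals 6 — OK.
7. a2² + a7² = 1² + (-10)² = 1 + 100 = 101 — OK.
8. values -5 < 4 < 6 — OK.
9. values -10 ≤ -5 ≤ 1 — OK.

The assignment satisfies every constraint.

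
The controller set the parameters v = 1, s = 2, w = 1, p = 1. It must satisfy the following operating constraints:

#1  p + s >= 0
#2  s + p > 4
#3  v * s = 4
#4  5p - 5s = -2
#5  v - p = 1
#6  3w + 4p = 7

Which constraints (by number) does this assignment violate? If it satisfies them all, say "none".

Violated: 2, 3, 4, and 5.

#1 p + s = 1 + 2 = 3; 3 ≥ 0 — satisfied.
#2 s + p = 2 + 1 = 3; 3 ≤ 4, bound 4 not met — violated.
#3 v * s = 1 * 2 = 2, not 4 — violated.
#4 5p - 5s = 5(1) - 5(2) = -5, not -2 — violated.
#5 v - p = 1 - 1 = 0, not 1 — violated.
#6 3w + 4p = 3(1) + 4(1) = 7 — satisfied.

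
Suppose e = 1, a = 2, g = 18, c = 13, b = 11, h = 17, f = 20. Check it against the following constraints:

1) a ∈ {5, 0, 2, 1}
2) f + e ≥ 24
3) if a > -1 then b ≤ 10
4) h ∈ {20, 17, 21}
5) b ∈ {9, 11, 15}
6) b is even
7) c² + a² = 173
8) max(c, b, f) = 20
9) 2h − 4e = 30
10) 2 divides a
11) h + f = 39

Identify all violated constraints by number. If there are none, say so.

1) a = 2 is in {5, 0, 2, 1} — OK.
2) f + e = 20 + 1 = 21; 21 < 24, bound 24 not met — violated.
3) a = 2 > -1, so we need b ≤ 10; but b = 11 > 10 — violated.
4) h = 17 is in {20, 17, 21} — OK.
5) b = 11 is in {9, 11, 15} — OK.
6) b = 11 is odd — violated.
7) c² + a² = 13² + 2² = 169 + 4 = 173 — OK.
8) max(13, 11, 20) = 20 — OK.
9) 2h − 4e = 2(17) − 4(1) = 30 — OK.
10) 2 / 2 = 1, so 2 divides 2 — OK.
11) h + f = 17 + 20 = 37, not 39 — violated.

No — constraints 2, 3, 6, and 11 are not satisfied.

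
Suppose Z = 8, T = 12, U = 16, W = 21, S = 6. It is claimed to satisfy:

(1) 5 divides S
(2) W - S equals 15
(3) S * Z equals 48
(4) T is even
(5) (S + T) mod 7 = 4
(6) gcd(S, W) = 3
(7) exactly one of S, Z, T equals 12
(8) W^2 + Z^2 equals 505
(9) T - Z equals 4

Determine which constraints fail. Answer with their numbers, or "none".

(1) 6 = 5*1 + 1, so 5 does not divide 6 — violated.
(2) W - S = 21 - 6 = 15 — OK.
(3) S * Z = 6 * 8 = 48 — OK.
(4) T = 12 is even — OK.
(5) S + T = 18; 18 mod 7 = 4 — OK.
(6) gcd(6, 21) = 3 — OK.
(7) S=6, Z=8, T=12; 1 of them equals 12 — OK.
(8) W^2 + Z^2 = 21^2 + 8^2 = 441 + 64 = 505 — OK.
(9) T - Z = 12 - 8 = 4 — OK.

The assignment fails constraint 1.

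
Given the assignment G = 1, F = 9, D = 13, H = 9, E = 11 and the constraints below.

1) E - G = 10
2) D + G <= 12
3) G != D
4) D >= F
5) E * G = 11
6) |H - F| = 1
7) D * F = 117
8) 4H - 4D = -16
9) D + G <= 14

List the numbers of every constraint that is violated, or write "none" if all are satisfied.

Constraints 2 and 6 do not hold.

1) E - G = 11 - 1 = 10 — satisfied.
2) D + G = 13 + 1 = 14; 14 > 12, bound 12 not met — violated.
3) G = 1, D = 13; distinct — satisfied.
4) D = 13, F = 9; 13 ≥ 9 — satisfied.
5) E * G = 11 * 1 = 11 — satisfied.
6) |9 - 9| = 0, not 1 — violated.
7) D * F = 13 * 9 = 117 — satisfied.
8) 4H - 4D = 4(9) - 4(13) = -16 — satisfied.
9) D + G = 13 + 1 = 14; 14 ≤ 14 — satisfied.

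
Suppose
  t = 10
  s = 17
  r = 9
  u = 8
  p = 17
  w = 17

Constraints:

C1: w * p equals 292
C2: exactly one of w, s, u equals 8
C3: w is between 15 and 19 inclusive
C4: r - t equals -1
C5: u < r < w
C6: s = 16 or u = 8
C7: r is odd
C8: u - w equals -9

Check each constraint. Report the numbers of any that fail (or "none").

C1: w * p = 17 * 17 = 289, not 292  false
C2: w=17, s=17, u=8; 1 of them equals 8  true
C3: w = 17 lies in [15, 19]  true
C4: r - t = 9 - 10 = -1  true
C5: values 8 < 9 < 17  true
C6: s = 17 ≠ 16, but u = 8 = 8 (second disjunct)  true
C7: r = 9 is odd  true
C8: u - w = 8 - 17 = -9  true

Constraint 1 does not hold.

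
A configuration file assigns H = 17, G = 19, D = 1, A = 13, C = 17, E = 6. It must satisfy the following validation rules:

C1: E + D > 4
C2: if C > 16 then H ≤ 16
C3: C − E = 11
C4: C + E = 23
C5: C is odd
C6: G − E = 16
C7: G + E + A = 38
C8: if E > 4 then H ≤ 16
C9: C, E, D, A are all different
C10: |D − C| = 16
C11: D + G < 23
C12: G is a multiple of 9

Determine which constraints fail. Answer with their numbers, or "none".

C1: E + D = 6 + 1 = 7; 7 > 4  ✔
C2: C = 17 > 16, so we need H ≤ 16; but H = 17 > 16  ✘
C3: C − E = 17 − 6 = 11  ✔
C4: C + E = 17 + 6 = 23  ✔
C5: C = 17 is odd  ✔
C6: G − E = 19 − 6 = 13, not 16  ✘
C7: G + E + A = 19 + 6 + 13 = 38  ✔
C8: E = 6 > 4, so we need H ≤ 16; but H = 17 > 16  ✘
C9: values 17, 6, 1, 13 are pairwise distinct  ✔
C10: |1 − 17| = 16  ✔
C11: D + G = 1 + 19 = 20; 20 < 23  ✔
C12: 19 = 9×2 + 1, so 9 does not divide 19  ✘

Violated: 2, 6, 8, and 12.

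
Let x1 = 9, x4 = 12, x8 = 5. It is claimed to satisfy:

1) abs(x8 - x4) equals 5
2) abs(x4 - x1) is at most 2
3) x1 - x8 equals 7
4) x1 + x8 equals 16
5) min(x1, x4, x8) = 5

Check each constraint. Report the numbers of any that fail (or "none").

Constraints 1, 2, 3, 4 do not hold.

1) abs(5 - 12) = 7, not 5 — violated.
2) abs(12 - 9) = 3; 3 > 2, exceeds bound 2 — violated.
3) x1 - x8 = 9 - 5 = 4, not 7 — violated.
4) x1 + x8 = 9 + 5 = 14, not 16 — violated.
5) min(9, 12, 5) = 5 — OK.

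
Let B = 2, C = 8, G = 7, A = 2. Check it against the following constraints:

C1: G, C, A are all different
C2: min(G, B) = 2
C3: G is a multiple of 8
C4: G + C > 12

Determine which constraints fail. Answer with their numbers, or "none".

Violated: 3.

C1: values 7, 8, 2 are pairwise distinct  OK
C2: min(7, 2) = 2  OK
C3: 7 = 8×0 + 7, so 8 does not divide 7  FAIL
C4: G + C = 7 + 8 = 15; 15 > 12  OK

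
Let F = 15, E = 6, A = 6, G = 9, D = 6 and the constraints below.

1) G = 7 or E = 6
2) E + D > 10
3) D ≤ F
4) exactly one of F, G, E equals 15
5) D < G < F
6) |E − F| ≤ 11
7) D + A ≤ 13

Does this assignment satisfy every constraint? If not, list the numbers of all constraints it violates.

1) G = 9 ≠ 7, but E = 6 = 6 (second disjunct)  true
2) E + D = 6 + 6 = 12; 12 > 10  true
3) D = 6, F = 15; 6 ≤ 15  true
4) F=15, G=9, E=6; 1 of them equals 15  true
5) values 6 < 9 < 15  true
6) |6 − 15| = 9; 9 ≤ 11  true
7) D + A = 6 + 6 = 12; 12 ≤ 13  true

All constraints are satisfied.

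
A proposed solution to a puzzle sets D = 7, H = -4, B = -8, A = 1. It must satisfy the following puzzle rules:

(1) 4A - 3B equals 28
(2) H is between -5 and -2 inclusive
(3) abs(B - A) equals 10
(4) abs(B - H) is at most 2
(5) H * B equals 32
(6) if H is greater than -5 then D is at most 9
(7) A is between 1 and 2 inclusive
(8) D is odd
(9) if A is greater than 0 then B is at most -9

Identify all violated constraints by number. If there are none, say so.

(1) 4A - 3B = 4(1) - 3(-8) = 28  OK
(2) H = -4 lies in [-5, -2]  OK
(3) abs(-8 - 1) = 9, not 10  FAIL
(4) abs(-8 - (-4)) = 4; 4 > 2, exceeds bound 2  FAIL
(5) H * B = -4 * (-8) = 32  OK
(6) H = -4 > -5, so we need D ≤ 9; D = 7 ≤ 9  OK
(7) A = 1 lies in [1, 2]  OK
(8) D = 7 is odd  OK
(9) A = 1 > 0, so we need B ≤ -9; but B = -8 > -9  FAIL

Violated: 3, 4, and 9.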